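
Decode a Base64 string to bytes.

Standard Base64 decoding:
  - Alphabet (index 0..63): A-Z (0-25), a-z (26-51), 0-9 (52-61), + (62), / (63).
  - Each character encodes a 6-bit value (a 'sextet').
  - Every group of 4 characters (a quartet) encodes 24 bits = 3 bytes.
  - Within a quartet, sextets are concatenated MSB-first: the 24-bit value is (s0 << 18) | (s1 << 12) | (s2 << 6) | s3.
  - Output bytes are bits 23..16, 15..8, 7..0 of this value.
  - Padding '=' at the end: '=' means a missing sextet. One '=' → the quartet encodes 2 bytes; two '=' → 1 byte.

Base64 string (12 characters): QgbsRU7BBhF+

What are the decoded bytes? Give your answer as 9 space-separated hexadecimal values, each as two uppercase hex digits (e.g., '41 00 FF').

After char 0 ('Q'=16): chars_in_quartet=1 acc=0x10 bytes_emitted=0
After char 1 ('g'=32): chars_in_quartet=2 acc=0x420 bytes_emitted=0
After char 2 ('b'=27): chars_in_quartet=3 acc=0x1081B bytes_emitted=0
After char 3 ('s'=44): chars_in_quartet=4 acc=0x4206EC -> emit 42 06 EC, reset; bytes_emitted=3
After char 4 ('R'=17): chars_in_quartet=1 acc=0x11 bytes_emitted=3
After char 5 ('U'=20): chars_in_quartet=2 acc=0x454 bytes_emitted=3
After char 6 ('7'=59): chars_in_quartet=3 acc=0x1153B bytes_emitted=3
After char 7 ('B'=1): chars_in_quartet=4 acc=0x454EC1 -> emit 45 4E C1, reset; bytes_emitted=6
After char 8 ('B'=1): chars_in_quartet=1 acc=0x1 bytes_emitted=6
After char 9 ('h'=33): chars_in_quartet=2 acc=0x61 bytes_emitted=6
After char 10 ('F'=5): chars_in_quartet=3 acc=0x1845 bytes_emitted=6
After char 11 ('+'=62): chars_in_quartet=4 acc=0x6117E -> emit 06 11 7E, reset; bytes_emitted=9

Answer: 42 06 EC 45 4E C1 06 11 7E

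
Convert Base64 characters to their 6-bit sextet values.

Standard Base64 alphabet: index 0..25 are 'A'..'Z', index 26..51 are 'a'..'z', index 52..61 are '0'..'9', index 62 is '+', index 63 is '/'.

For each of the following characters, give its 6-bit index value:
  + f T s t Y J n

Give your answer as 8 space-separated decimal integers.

'+': index 62
'f': a..z range, 26 + ord('f') − ord('a') = 31
'T': A..Z range, ord('T') − ord('A') = 19
's': a..z range, 26 + ord('s') − ord('a') = 44
't': a..z range, 26 + ord('t') − ord('a') = 45
'Y': A..Z range, ord('Y') − ord('A') = 24
'J': A..Z range, ord('J') − ord('A') = 9
'n': a..z range, 26 + ord('n') − ord('a') = 39

Answer: 62 31 19 44 45 24 9 39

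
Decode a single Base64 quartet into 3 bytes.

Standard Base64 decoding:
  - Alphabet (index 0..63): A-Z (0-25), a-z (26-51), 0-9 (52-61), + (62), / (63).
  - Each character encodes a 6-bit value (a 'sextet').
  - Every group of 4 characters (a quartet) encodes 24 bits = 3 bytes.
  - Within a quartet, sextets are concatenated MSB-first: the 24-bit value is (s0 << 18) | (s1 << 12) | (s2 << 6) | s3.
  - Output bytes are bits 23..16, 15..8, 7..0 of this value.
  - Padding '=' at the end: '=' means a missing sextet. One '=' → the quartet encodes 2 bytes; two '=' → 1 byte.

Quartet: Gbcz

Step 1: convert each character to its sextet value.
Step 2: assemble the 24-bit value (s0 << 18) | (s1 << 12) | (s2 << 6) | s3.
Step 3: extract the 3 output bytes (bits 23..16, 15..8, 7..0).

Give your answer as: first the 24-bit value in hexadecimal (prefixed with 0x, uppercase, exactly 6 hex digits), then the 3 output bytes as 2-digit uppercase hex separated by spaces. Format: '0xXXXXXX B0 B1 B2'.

Sextets: G=6, b=27, c=28, z=51
24-bit: (6<<18) | (27<<12) | (28<<6) | 51
      = 0x180000 | 0x01B000 | 0x000700 | 0x000033
      = 0x19B733
Bytes: (v>>16)&0xFF=19, (v>>8)&0xFF=B7, v&0xFF=33

Answer: 0x19B733 19 B7 33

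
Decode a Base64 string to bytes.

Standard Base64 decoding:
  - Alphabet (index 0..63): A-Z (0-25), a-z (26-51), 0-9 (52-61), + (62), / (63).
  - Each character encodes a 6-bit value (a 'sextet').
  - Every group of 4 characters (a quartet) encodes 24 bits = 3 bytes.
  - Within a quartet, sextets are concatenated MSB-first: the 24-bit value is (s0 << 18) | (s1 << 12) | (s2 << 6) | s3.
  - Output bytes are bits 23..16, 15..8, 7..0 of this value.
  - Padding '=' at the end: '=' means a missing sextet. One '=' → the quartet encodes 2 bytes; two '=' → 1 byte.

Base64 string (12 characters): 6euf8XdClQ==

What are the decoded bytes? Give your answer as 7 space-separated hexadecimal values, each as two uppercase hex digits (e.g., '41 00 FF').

After char 0 ('6'=58): chars_in_quartet=1 acc=0x3A bytes_emitted=0
After char 1 ('e'=30): chars_in_quartet=2 acc=0xE9E bytes_emitted=0
After char 2 ('u'=46): chars_in_quartet=3 acc=0x3A7AE bytes_emitted=0
After char 3 ('f'=31): chars_in_quartet=4 acc=0xE9EB9F -> emit E9 EB 9F, reset; bytes_emitted=3
After char 4 ('8'=60): chars_in_quartet=1 acc=0x3C bytes_emitted=3
After char 5 ('X'=23): chars_in_quartet=2 acc=0xF17 bytes_emitted=3
After char 6 ('d'=29): chars_in_quartet=3 acc=0x3C5DD bytes_emitted=3
After char 7 ('C'=2): chars_in_quartet=4 acc=0xF17742 -> emit F1 77 42, reset; bytes_emitted=6
After char 8 ('l'=37): chars_in_quartet=1 acc=0x25 bytes_emitted=6
After char 9 ('Q'=16): chars_in_quartet=2 acc=0x950 bytes_emitted=6
Padding '==': partial quartet acc=0x950 -> emit 95; bytes_emitted=7

Answer: E9 EB 9F F1 77 42 95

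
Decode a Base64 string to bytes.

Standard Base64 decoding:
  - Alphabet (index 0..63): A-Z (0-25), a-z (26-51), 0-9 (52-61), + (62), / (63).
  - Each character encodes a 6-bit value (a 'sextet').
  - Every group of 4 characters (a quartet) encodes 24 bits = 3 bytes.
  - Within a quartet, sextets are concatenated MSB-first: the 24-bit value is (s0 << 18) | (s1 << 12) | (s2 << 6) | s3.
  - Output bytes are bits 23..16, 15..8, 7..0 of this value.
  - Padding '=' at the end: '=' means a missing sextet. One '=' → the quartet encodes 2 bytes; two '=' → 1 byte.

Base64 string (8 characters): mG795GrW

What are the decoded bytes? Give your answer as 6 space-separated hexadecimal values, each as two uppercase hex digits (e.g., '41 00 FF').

Answer: 98 6E FD E4 6A D6

Derivation:
After char 0 ('m'=38): chars_in_quartet=1 acc=0x26 bytes_emitted=0
After char 1 ('G'=6): chars_in_quartet=2 acc=0x986 bytes_emitted=0
After char 2 ('7'=59): chars_in_quartet=3 acc=0x261BB bytes_emitted=0
After char 3 ('9'=61): chars_in_quartet=4 acc=0x986EFD -> emit 98 6E FD, reset; bytes_emitted=3
After char 4 ('5'=57): chars_in_quartet=1 acc=0x39 bytes_emitted=3
After char 5 ('G'=6): chars_in_quartet=2 acc=0xE46 bytes_emitted=3
After char 6 ('r'=43): chars_in_quartet=3 acc=0x391AB bytes_emitted=3
After char 7 ('W'=22): chars_in_quartet=4 acc=0xE46AD6 -> emit E4 6A D6, reset; bytes_emitted=6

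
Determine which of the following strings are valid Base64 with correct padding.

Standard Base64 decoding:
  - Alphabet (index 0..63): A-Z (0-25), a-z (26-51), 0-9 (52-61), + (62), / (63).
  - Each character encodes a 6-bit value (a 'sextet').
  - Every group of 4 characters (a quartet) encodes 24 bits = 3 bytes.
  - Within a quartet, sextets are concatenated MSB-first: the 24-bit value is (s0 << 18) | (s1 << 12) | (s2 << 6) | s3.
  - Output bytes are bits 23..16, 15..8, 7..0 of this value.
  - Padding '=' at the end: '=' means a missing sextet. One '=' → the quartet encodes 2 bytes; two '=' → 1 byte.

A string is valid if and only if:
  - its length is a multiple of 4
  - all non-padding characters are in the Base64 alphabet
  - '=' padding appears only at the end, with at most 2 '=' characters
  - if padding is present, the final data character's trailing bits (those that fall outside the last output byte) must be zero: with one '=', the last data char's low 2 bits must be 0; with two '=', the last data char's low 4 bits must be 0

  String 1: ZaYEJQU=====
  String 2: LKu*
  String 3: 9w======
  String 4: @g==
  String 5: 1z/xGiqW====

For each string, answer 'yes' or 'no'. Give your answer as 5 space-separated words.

String 1: 'ZaYEJQU=====' → invalid (5 pad chars (max 2))
String 2: 'LKu*' → invalid (bad char(s): ['*'])
String 3: '9w======' → invalid (6 pad chars (max 2))
String 4: '@g==' → invalid (bad char(s): ['@'])
String 5: '1z/xGiqW====' → invalid (4 pad chars (max 2))

Answer: no no no no no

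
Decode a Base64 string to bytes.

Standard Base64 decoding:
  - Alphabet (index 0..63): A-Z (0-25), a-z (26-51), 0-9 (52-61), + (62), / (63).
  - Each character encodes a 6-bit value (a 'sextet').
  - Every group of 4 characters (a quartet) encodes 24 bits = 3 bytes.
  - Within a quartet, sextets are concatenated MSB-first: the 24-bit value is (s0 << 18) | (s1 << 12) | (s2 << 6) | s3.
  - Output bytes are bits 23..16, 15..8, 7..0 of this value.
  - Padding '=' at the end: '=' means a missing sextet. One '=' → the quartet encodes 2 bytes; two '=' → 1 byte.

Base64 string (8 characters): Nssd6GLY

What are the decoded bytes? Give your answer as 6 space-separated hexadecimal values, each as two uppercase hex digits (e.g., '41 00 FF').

Answer: 36 CB 1D E8 62 D8

Derivation:
After char 0 ('N'=13): chars_in_quartet=1 acc=0xD bytes_emitted=0
After char 1 ('s'=44): chars_in_quartet=2 acc=0x36C bytes_emitted=0
After char 2 ('s'=44): chars_in_quartet=3 acc=0xDB2C bytes_emitted=0
After char 3 ('d'=29): chars_in_quartet=4 acc=0x36CB1D -> emit 36 CB 1D, reset; bytes_emitted=3
After char 4 ('6'=58): chars_in_quartet=1 acc=0x3A bytes_emitted=3
After char 5 ('G'=6): chars_in_quartet=2 acc=0xE86 bytes_emitted=3
After char 6 ('L'=11): chars_in_quartet=3 acc=0x3A18B bytes_emitted=3
After char 7 ('Y'=24): chars_in_quartet=4 acc=0xE862D8 -> emit E8 62 D8, reset; bytes_emitted=6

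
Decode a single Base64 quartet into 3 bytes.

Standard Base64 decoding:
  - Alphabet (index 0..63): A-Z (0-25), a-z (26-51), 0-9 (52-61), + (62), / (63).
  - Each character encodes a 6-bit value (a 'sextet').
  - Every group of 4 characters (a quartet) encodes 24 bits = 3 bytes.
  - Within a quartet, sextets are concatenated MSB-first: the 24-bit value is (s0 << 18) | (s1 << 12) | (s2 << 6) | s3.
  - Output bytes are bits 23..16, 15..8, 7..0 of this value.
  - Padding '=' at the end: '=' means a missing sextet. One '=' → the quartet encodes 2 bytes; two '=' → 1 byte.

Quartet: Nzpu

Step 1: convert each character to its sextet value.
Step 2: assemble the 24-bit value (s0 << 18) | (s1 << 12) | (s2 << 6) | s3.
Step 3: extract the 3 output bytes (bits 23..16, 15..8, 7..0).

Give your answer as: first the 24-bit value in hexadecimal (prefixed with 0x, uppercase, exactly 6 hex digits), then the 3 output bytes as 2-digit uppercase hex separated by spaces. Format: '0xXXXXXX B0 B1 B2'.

Answer: 0x373A6E 37 3A 6E

Derivation:
Sextets: N=13, z=51, p=41, u=46
24-bit: (13<<18) | (51<<12) | (41<<6) | 46
      = 0x340000 | 0x033000 | 0x000A40 | 0x00002E
      = 0x373A6E
Bytes: (v>>16)&0xFF=37, (v>>8)&0xFF=3A, v&0xFF=6E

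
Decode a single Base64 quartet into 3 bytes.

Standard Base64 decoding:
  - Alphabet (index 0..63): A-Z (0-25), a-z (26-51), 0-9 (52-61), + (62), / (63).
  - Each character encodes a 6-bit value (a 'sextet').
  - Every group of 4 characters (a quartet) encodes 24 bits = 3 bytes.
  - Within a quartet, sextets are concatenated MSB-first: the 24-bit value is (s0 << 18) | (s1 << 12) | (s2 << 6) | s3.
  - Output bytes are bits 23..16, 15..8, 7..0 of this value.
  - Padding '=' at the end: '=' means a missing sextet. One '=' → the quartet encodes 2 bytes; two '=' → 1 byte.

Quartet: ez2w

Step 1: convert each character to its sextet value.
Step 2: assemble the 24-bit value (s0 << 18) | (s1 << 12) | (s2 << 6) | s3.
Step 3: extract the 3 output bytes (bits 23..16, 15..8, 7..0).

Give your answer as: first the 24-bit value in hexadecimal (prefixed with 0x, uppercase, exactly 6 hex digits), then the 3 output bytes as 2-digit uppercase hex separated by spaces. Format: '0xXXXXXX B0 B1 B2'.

Answer: 0x7B3DB0 7B 3D B0

Derivation:
Sextets: e=30, z=51, 2=54, w=48
24-bit: (30<<18) | (51<<12) | (54<<6) | 48
      = 0x780000 | 0x033000 | 0x000D80 | 0x000030
      = 0x7B3DB0
Bytes: (v>>16)&0xFF=7B, (v>>8)&0xFF=3D, v&0xFF=B0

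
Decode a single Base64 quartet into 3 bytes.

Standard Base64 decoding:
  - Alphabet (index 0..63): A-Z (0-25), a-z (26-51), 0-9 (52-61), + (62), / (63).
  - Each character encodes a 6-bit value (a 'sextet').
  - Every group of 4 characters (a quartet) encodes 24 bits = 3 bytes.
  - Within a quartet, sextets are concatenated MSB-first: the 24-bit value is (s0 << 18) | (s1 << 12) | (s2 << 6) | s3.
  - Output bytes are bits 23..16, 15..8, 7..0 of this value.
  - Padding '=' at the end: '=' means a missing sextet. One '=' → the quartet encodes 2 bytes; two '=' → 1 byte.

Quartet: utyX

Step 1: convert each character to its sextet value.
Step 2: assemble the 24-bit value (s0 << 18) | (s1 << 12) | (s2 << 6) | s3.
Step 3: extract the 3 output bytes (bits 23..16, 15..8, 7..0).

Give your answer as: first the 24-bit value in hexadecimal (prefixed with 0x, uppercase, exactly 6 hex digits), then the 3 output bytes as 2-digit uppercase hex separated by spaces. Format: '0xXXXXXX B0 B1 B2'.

Sextets: u=46, t=45, y=50, X=23
24-bit: (46<<18) | (45<<12) | (50<<6) | 23
      = 0xB80000 | 0x02D000 | 0x000C80 | 0x000017
      = 0xBADC97
Bytes: (v>>16)&0xFF=BA, (v>>8)&0xFF=DC, v&0xFF=97

Answer: 0xBADC97 BA DC 97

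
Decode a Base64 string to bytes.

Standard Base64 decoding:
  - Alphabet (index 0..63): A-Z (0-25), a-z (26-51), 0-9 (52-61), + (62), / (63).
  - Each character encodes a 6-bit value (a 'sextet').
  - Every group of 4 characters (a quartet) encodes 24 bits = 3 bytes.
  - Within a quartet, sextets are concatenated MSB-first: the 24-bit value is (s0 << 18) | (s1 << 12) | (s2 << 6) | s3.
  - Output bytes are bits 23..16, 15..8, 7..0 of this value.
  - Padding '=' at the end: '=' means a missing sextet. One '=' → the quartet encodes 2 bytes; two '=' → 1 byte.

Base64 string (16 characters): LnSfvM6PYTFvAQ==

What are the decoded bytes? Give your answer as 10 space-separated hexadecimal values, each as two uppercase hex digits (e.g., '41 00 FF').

Answer: 2E 74 9F BC CE 8F 61 31 6F 01

Derivation:
After char 0 ('L'=11): chars_in_quartet=1 acc=0xB bytes_emitted=0
After char 1 ('n'=39): chars_in_quartet=2 acc=0x2E7 bytes_emitted=0
After char 2 ('S'=18): chars_in_quartet=3 acc=0xB9D2 bytes_emitted=0
After char 3 ('f'=31): chars_in_quartet=4 acc=0x2E749F -> emit 2E 74 9F, reset; bytes_emitted=3
After char 4 ('v'=47): chars_in_quartet=1 acc=0x2F bytes_emitted=3
After char 5 ('M'=12): chars_in_quartet=2 acc=0xBCC bytes_emitted=3
After char 6 ('6'=58): chars_in_quartet=3 acc=0x2F33A bytes_emitted=3
After char 7 ('P'=15): chars_in_quartet=4 acc=0xBCCE8F -> emit BC CE 8F, reset; bytes_emitted=6
After char 8 ('Y'=24): chars_in_quartet=1 acc=0x18 bytes_emitted=6
After char 9 ('T'=19): chars_in_quartet=2 acc=0x613 bytes_emitted=6
After char 10 ('F'=5): chars_in_quartet=3 acc=0x184C5 bytes_emitted=6
After char 11 ('v'=47): chars_in_quartet=4 acc=0x61316F -> emit 61 31 6F, reset; bytes_emitted=9
After char 12 ('A'=0): chars_in_quartet=1 acc=0x0 bytes_emitted=9
After char 13 ('Q'=16): chars_in_quartet=2 acc=0x10 bytes_emitted=9
Padding '==': partial quartet acc=0x10 -> emit 01; bytes_emitted=10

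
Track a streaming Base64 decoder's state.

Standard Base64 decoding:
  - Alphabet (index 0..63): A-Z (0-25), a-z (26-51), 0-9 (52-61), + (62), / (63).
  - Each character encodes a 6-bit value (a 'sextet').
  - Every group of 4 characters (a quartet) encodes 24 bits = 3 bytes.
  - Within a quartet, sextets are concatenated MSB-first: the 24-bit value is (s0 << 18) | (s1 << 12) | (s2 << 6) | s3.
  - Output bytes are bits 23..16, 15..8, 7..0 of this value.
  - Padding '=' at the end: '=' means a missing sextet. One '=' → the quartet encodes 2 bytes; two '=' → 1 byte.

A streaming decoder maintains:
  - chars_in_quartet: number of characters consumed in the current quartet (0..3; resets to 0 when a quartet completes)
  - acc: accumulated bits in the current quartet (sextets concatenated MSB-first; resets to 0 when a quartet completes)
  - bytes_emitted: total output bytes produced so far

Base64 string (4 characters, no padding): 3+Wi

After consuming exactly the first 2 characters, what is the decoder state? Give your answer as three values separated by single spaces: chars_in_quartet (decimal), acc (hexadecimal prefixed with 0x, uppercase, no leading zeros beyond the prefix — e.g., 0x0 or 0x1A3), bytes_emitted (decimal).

After char 0 ('3'=55): chars_in_quartet=1 acc=0x37 bytes_emitted=0
After char 1 ('+'=62): chars_in_quartet=2 acc=0xDFE bytes_emitted=0

Answer: 2 0xDFE 0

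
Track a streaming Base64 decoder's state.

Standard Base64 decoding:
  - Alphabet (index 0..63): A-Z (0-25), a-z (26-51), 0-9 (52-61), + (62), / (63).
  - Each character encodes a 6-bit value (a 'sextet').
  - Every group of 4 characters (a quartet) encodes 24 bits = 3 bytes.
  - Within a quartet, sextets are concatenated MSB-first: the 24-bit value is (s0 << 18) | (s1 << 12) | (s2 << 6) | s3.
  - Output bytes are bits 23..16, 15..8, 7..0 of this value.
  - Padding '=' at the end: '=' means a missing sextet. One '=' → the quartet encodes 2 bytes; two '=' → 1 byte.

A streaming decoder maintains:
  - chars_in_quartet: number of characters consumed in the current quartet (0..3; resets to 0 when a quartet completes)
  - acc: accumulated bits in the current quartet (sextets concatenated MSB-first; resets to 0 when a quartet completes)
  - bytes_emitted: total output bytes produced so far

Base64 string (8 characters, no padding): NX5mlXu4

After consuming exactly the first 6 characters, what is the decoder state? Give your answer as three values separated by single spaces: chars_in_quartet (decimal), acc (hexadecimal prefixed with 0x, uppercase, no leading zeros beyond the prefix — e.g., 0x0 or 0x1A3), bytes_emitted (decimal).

After char 0 ('N'=13): chars_in_quartet=1 acc=0xD bytes_emitted=0
After char 1 ('X'=23): chars_in_quartet=2 acc=0x357 bytes_emitted=0
After char 2 ('5'=57): chars_in_quartet=3 acc=0xD5F9 bytes_emitted=0
After char 3 ('m'=38): chars_in_quartet=4 acc=0x357E66 -> emit 35 7E 66, reset; bytes_emitted=3
After char 4 ('l'=37): chars_in_quartet=1 acc=0x25 bytes_emitted=3
After char 5 ('X'=23): chars_in_quartet=2 acc=0x957 bytes_emitted=3

Answer: 2 0x957 3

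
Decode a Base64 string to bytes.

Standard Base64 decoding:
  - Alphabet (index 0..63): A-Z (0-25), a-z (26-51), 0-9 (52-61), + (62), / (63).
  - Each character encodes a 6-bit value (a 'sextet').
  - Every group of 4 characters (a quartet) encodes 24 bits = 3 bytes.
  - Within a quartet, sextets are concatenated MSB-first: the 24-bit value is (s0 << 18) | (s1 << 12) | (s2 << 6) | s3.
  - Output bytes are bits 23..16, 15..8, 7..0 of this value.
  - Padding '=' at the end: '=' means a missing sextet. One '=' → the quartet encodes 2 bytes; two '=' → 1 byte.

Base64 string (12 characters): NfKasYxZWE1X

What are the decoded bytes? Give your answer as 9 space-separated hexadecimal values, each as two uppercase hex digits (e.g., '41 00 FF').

After char 0 ('N'=13): chars_in_quartet=1 acc=0xD bytes_emitted=0
After char 1 ('f'=31): chars_in_quartet=2 acc=0x35F bytes_emitted=0
After char 2 ('K'=10): chars_in_quartet=3 acc=0xD7CA bytes_emitted=0
After char 3 ('a'=26): chars_in_quartet=4 acc=0x35F29A -> emit 35 F2 9A, reset; bytes_emitted=3
After char 4 ('s'=44): chars_in_quartet=1 acc=0x2C bytes_emitted=3
After char 5 ('Y'=24): chars_in_quartet=2 acc=0xB18 bytes_emitted=3
After char 6 ('x'=49): chars_in_quartet=3 acc=0x2C631 bytes_emitted=3
After char 7 ('Z'=25): chars_in_quartet=4 acc=0xB18C59 -> emit B1 8C 59, reset; bytes_emitted=6
After char 8 ('W'=22): chars_in_quartet=1 acc=0x16 bytes_emitted=6
After char 9 ('E'=4): chars_in_quartet=2 acc=0x584 bytes_emitted=6
After char 10 ('1'=53): chars_in_quartet=3 acc=0x16135 bytes_emitted=6
After char 11 ('X'=23): chars_in_quartet=4 acc=0x584D57 -> emit 58 4D 57, reset; bytes_emitted=9

Answer: 35 F2 9A B1 8C 59 58 4D 57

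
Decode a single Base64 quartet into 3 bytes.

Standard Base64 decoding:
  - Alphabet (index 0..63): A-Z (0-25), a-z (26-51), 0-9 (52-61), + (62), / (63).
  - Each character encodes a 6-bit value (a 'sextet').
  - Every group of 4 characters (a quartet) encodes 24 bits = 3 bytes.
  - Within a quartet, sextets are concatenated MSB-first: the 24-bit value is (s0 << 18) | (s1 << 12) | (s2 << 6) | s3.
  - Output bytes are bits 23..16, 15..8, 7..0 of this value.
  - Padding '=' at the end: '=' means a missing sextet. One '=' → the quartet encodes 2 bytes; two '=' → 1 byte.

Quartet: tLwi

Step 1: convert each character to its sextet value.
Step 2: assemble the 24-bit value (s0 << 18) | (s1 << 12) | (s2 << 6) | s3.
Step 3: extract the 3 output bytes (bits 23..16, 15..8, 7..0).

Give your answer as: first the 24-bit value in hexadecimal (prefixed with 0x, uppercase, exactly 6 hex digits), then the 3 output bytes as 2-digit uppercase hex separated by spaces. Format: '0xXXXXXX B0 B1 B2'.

Sextets: t=45, L=11, w=48, i=34
24-bit: (45<<18) | (11<<12) | (48<<6) | 34
      = 0xB40000 | 0x00B000 | 0x000C00 | 0x000022
      = 0xB4BC22
Bytes: (v>>16)&0xFF=B4, (v>>8)&0xFF=BC, v&0xFF=22

Answer: 0xB4BC22 B4 BC 22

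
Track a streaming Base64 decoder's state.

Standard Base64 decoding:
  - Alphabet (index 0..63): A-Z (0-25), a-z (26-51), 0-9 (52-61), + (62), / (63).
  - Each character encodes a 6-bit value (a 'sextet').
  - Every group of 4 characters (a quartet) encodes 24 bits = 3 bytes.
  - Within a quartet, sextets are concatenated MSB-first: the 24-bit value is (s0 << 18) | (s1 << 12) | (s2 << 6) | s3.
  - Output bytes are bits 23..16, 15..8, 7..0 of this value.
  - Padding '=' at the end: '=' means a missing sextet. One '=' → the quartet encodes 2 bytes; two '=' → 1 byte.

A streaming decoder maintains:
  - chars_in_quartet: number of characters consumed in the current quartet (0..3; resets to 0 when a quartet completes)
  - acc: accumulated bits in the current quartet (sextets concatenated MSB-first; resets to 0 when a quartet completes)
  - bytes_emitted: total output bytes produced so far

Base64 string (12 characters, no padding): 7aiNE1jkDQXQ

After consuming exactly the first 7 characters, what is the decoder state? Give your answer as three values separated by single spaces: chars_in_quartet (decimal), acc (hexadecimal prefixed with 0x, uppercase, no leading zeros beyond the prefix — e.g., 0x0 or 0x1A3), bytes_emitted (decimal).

Answer: 3 0x4D63 3

Derivation:
After char 0 ('7'=59): chars_in_quartet=1 acc=0x3B bytes_emitted=0
After char 1 ('a'=26): chars_in_quartet=2 acc=0xEDA bytes_emitted=0
After char 2 ('i'=34): chars_in_quartet=3 acc=0x3B6A2 bytes_emitted=0
After char 3 ('N'=13): chars_in_quartet=4 acc=0xEDA88D -> emit ED A8 8D, reset; bytes_emitted=3
After char 4 ('E'=4): chars_in_quartet=1 acc=0x4 bytes_emitted=3
After char 5 ('1'=53): chars_in_quartet=2 acc=0x135 bytes_emitted=3
After char 6 ('j'=35): chars_in_quartet=3 acc=0x4D63 bytes_emitted=3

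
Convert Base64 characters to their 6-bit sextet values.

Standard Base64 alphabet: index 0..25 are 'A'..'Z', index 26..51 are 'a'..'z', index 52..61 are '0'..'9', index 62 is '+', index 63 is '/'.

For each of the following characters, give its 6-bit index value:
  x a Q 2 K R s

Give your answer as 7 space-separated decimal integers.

Answer: 49 26 16 54 10 17 44

Derivation:
'x': a..z range, 26 + ord('x') − ord('a') = 49
'a': a..z range, 26 + ord('a') − ord('a') = 26
'Q': A..Z range, ord('Q') − ord('A') = 16
'2': 0..9 range, 52 + ord('2') − ord('0') = 54
'K': A..Z range, ord('K') − ord('A') = 10
'R': A..Z range, ord('R') − ord('A') = 17
's': a..z range, 26 + ord('s') − ord('a') = 44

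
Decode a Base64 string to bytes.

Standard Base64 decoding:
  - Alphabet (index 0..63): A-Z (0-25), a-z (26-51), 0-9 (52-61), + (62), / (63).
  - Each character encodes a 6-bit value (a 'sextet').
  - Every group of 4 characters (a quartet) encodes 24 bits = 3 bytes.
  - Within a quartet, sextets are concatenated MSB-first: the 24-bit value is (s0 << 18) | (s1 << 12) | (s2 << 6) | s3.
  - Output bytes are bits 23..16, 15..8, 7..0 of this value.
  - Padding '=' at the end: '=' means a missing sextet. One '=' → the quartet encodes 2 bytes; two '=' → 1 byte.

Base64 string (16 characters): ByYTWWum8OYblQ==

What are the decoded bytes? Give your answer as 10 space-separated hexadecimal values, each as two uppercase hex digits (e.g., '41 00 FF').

Answer: 07 26 13 59 6B A6 F0 E6 1B 95

Derivation:
After char 0 ('B'=1): chars_in_quartet=1 acc=0x1 bytes_emitted=0
After char 1 ('y'=50): chars_in_quartet=2 acc=0x72 bytes_emitted=0
After char 2 ('Y'=24): chars_in_quartet=3 acc=0x1C98 bytes_emitted=0
After char 3 ('T'=19): chars_in_quartet=4 acc=0x72613 -> emit 07 26 13, reset; bytes_emitted=3
After char 4 ('W'=22): chars_in_quartet=1 acc=0x16 bytes_emitted=3
After char 5 ('W'=22): chars_in_quartet=2 acc=0x596 bytes_emitted=3
After char 6 ('u'=46): chars_in_quartet=3 acc=0x165AE bytes_emitted=3
After char 7 ('m'=38): chars_in_quartet=4 acc=0x596BA6 -> emit 59 6B A6, reset; bytes_emitted=6
After char 8 ('8'=60): chars_in_quartet=1 acc=0x3C bytes_emitted=6
After char 9 ('O'=14): chars_in_quartet=2 acc=0xF0E bytes_emitted=6
After char 10 ('Y'=24): chars_in_quartet=3 acc=0x3C398 bytes_emitted=6
After char 11 ('b'=27): chars_in_quartet=4 acc=0xF0E61B -> emit F0 E6 1B, reset; bytes_emitted=9
After char 12 ('l'=37): chars_in_quartet=1 acc=0x25 bytes_emitted=9
After char 13 ('Q'=16): chars_in_quartet=2 acc=0x950 bytes_emitted=9
Padding '==': partial quartet acc=0x950 -> emit 95; bytes_emitted=10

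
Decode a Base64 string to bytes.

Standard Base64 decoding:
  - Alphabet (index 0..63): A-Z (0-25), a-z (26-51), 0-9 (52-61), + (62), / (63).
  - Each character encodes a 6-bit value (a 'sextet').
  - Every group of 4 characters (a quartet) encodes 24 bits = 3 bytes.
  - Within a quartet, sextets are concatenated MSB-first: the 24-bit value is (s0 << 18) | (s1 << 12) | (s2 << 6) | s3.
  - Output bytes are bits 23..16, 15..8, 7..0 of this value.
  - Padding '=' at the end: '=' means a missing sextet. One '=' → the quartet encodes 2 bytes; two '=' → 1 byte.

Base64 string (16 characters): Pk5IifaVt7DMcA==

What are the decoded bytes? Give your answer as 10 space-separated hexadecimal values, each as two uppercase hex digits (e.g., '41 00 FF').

Answer: 3E 4E 48 89 F6 95 B7 B0 CC 70

Derivation:
After char 0 ('P'=15): chars_in_quartet=1 acc=0xF bytes_emitted=0
After char 1 ('k'=36): chars_in_quartet=2 acc=0x3E4 bytes_emitted=0
After char 2 ('5'=57): chars_in_quartet=3 acc=0xF939 bytes_emitted=0
After char 3 ('I'=8): chars_in_quartet=4 acc=0x3E4E48 -> emit 3E 4E 48, reset; bytes_emitted=3
After char 4 ('i'=34): chars_in_quartet=1 acc=0x22 bytes_emitted=3
After char 5 ('f'=31): chars_in_quartet=2 acc=0x89F bytes_emitted=3
After char 6 ('a'=26): chars_in_quartet=3 acc=0x227DA bytes_emitted=3
After char 7 ('V'=21): chars_in_quartet=4 acc=0x89F695 -> emit 89 F6 95, reset; bytes_emitted=6
After char 8 ('t'=45): chars_in_quartet=1 acc=0x2D bytes_emitted=6
After char 9 ('7'=59): chars_in_quartet=2 acc=0xB7B bytes_emitted=6
After char 10 ('D'=3): chars_in_quartet=3 acc=0x2DEC3 bytes_emitted=6
After char 11 ('M'=12): chars_in_quartet=4 acc=0xB7B0CC -> emit B7 B0 CC, reset; bytes_emitted=9
After char 12 ('c'=28): chars_in_quartet=1 acc=0x1C bytes_emitted=9
After char 13 ('A'=0): chars_in_quartet=2 acc=0x700 bytes_emitted=9
Padding '==': partial quartet acc=0x700 -> emit 70; bytes_emitted=10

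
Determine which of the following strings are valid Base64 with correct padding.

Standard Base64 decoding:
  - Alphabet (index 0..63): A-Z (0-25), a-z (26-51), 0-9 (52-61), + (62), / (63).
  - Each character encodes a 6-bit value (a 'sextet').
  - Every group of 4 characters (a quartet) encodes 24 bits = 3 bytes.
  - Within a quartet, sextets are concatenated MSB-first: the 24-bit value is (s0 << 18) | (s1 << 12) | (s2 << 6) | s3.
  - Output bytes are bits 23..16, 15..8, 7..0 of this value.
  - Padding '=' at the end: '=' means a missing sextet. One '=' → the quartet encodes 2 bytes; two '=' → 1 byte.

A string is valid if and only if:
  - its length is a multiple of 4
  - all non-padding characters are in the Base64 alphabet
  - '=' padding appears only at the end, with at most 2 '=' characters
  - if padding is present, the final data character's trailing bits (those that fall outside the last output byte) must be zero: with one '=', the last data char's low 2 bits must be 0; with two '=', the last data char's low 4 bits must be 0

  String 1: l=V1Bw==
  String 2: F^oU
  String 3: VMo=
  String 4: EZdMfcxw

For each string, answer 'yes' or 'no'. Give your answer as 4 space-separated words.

Answer: no no yes yes

Derivation:
String 1: 'l=V1Bw==' → invalid (bad char(s): ['=']; '=' in middle)
String 2: 'F^oU' → invalid (bad char(s): ['^'])
String 3: 'VMo=' → valid
String 4: 'EZdMfcxw' → valid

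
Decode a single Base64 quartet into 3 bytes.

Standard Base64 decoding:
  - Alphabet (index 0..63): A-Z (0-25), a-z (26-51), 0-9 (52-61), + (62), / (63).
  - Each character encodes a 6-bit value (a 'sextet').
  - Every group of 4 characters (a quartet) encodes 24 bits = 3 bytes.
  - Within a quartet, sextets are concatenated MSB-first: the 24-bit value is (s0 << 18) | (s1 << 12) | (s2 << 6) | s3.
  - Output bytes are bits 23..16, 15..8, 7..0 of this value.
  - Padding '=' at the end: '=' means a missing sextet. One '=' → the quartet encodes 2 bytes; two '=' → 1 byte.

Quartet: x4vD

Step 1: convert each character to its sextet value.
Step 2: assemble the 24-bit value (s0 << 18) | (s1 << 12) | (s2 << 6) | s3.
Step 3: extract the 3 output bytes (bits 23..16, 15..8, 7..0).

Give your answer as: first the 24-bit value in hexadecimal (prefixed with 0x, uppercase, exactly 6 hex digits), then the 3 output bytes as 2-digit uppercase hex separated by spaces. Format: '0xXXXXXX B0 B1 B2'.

Sextets: x=49, 4=56, v=47, D=3
24-bit: (49<<18) | (56<<12) | (47<<6) | 3
      = 0xC40000 | 0x038000 | 0x000BC0 | 0x000003
      = 0xC78BC3
Bytes: (v>>16)&0xFF=C7, (v>>8)&0xFF=8B, v&0xFF=C3

Answer: 0xC78BC3 C7 8B C3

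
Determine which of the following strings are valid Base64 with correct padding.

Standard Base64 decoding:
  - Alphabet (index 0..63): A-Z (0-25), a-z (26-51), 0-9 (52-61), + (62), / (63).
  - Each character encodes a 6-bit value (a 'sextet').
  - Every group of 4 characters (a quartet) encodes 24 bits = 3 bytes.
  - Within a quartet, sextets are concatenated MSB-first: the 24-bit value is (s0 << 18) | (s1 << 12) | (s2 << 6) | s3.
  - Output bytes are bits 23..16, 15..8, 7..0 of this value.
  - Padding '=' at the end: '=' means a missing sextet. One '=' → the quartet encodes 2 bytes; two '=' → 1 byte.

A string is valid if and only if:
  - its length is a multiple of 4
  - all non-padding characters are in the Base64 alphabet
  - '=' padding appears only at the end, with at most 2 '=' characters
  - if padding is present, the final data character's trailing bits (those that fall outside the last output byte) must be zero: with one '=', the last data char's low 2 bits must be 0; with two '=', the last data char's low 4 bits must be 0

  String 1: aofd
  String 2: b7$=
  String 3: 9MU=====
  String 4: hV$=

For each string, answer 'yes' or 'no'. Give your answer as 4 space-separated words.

Answer: yes no no no

Derivation:
String 1: 'aofd' → valid
String 2: 'b7$=' → invalid (bad char(s): ['$'])
String 3: '9MU=====' → invalid (5 pad chars (max 2))
String 4: 'hV$=' → invalid (bad char(s): ['$'])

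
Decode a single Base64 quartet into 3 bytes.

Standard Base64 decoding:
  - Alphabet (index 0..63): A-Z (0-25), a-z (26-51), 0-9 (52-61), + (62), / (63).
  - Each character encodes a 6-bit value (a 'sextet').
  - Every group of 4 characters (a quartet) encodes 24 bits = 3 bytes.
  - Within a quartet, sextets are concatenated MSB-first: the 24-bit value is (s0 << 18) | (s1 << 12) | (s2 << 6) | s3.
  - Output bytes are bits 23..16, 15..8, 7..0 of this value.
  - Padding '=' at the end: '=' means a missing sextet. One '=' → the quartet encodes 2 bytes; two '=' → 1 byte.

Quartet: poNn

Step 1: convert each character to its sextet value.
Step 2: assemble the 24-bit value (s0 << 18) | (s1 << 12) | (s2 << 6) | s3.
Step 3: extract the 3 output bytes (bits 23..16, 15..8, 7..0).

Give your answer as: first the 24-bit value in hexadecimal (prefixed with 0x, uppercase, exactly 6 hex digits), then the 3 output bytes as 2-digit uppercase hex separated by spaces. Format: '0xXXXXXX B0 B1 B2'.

Answer: 0xA68367 A6 83 67

Derivation:
Sextets: p=41, o=40, N=13, n=39
24-bit: (41<<18) | (40<<12) | (13<<6) | 39
      = 0xA40000 | 0x028000 | 0x000340 | 0x000027
      = 0xA68367
Bytes: (v>>16)&0xFF=A6, (v>>8)&0xFF=83, v&0xFF=67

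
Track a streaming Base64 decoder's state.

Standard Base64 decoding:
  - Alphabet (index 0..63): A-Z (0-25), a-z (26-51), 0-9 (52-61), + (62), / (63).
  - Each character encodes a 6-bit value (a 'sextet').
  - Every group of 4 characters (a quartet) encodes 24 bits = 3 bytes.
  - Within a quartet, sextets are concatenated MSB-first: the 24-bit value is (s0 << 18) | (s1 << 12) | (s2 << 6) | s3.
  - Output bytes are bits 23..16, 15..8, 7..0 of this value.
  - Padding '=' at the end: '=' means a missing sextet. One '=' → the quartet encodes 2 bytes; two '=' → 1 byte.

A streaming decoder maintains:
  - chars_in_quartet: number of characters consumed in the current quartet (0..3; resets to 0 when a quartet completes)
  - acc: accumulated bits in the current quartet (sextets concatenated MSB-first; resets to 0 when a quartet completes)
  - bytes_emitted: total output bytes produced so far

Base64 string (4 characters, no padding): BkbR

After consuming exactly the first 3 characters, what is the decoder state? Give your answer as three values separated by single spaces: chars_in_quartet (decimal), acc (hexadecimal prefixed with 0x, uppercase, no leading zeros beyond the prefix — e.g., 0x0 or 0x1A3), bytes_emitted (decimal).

After char 0 ('B'=1): chars_in_quartet=1 acc=0x1 bytes_emitted=0
After char 1 ('k'=36): chars_in_quartet=2 acc=0x64 bytes_emitted=0
After char 2 ('b'=27): chars_in_quartet=3 acc=0x191B bytes_emitted=0

Answer: 3 0x191B 0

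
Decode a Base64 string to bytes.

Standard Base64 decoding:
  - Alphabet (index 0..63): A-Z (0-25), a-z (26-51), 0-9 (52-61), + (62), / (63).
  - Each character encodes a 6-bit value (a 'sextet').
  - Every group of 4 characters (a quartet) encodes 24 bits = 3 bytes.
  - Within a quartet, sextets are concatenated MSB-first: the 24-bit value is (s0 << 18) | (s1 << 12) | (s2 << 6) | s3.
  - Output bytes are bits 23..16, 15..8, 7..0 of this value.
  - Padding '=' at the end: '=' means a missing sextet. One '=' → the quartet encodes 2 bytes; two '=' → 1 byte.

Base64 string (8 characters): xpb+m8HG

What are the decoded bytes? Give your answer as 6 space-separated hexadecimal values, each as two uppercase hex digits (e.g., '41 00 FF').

After char 0 ('x'=49): chars_in_quartet=1 acc=0x31 bytes_emitted=0
After char 1 ('p'=41): chars_in_quartet=2 acc=0xC69 bytes_emitted=0
After char 2 ('b'=27): chars_in_quartet=3 acc=0x31A5B bytes_emitted=0
After char 3 ('+'=62): chars_in_quartet=4 acc=0xC696FE -> emit C6 96 FE, reset; bytes_emitted=3
After char 4 ('m'=38): chars_in_quartet=1 acc=0x26 bytes_emitted=3
After char 5 ('8'=60): chars_in_quartet=2 acc=0x9BC bytes_emitted=3
After char 6 ('H'=7): chars_in_quartet=3 acc=0x26F07 bytes_emitted=3
After char 7 ('G'=6): chars_in_quartet=4 acc=0x9BC1C6 -> emit 9B C1 C6, reset; bytes_emitted=6

Answer: C6 96 FE 9B C1 C6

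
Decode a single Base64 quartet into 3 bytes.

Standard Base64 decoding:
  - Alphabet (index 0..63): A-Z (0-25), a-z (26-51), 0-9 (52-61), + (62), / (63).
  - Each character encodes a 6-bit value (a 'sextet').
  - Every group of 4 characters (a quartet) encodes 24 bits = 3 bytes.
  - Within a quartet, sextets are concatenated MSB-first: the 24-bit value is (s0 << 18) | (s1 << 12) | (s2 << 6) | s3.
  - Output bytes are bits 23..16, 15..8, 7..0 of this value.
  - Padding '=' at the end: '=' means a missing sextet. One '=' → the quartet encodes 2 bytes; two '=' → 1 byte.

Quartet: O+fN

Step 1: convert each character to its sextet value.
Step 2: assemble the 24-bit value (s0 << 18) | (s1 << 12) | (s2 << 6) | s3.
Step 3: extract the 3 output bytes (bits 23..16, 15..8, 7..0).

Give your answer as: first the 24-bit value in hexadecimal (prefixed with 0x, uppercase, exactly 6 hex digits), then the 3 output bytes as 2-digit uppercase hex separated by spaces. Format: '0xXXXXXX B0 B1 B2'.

Answer: 0x3BE7CD 3B E7 CD

Derivation:
Sextets: O=14, +=62, f=31, N=13
24-bit: (14<<18) | (62<<12) | (31<<6) | 13
      = 0x380000 | 0x03E000 | 0x0007C0 | 0x00000D
      = 0x3BE7CD
Bytes: (v>>16)&0xFF=3B, (v>>8)&0xFF=E7, v&0xFF=CD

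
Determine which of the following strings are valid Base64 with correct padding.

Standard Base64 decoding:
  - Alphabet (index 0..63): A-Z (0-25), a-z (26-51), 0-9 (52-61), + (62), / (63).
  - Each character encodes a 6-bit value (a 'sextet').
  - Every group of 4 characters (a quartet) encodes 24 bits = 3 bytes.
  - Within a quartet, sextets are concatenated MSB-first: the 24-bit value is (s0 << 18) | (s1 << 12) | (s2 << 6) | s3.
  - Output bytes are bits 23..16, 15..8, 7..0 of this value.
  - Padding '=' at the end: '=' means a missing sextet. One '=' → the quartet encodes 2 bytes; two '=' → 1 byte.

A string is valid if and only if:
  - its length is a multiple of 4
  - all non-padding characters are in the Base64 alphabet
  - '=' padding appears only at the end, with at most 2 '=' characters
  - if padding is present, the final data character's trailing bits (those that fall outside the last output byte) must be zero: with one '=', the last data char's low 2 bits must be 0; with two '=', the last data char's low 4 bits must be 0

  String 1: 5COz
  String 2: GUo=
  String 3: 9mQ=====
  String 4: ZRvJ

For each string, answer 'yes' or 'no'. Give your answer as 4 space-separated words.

Answer: yes yes no yes

Derivation:
String 1: '5COz' → valid
String 2: 'GUo=' → valid
String 3: '9mQ=====' → invalid (5 pad chars (max 2))
String 4: 'ZRvJ' → valid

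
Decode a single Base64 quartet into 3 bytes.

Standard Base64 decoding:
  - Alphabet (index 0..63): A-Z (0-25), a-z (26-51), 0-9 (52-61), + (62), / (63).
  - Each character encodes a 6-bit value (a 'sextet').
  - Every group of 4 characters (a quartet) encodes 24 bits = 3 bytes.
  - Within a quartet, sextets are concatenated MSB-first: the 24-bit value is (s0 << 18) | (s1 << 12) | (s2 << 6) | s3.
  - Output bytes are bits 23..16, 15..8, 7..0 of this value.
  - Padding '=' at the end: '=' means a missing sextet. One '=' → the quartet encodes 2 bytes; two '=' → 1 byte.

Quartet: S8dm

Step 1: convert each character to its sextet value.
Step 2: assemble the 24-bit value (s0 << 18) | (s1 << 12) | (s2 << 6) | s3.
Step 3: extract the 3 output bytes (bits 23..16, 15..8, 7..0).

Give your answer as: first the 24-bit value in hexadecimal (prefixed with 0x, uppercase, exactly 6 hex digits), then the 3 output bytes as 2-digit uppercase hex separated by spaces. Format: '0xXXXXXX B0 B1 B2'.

Answer: 0x4BC766 4B C7 66

Derivation:
Sextets: S=18, 8=60, d=29, m=38
24-bit: (18<<18) | (60<<12) | (29<<6) | 38
      = 0x480000 | 0x03C000 | 0x000740 | 0x000026
      = 0x4BC766
Bytes: (v>>16)&0xFF=4B, (v>>8)&0xFF=C7, v&0xFF=66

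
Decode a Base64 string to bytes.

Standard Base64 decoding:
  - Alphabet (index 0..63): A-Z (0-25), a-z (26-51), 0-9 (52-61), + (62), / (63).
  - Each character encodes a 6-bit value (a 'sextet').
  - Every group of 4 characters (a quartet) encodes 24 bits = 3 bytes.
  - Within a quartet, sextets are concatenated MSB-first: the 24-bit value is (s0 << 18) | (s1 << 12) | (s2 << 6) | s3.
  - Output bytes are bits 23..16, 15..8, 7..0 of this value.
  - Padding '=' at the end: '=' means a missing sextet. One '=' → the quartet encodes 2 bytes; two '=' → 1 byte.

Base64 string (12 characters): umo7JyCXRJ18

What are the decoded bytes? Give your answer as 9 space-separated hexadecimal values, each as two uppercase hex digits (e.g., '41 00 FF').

After char 0 ('u'=46): chars_in_quartet=1 acc=0x2E bytes_emitted=0
After char 1 ('m'=38): chars_in_quartet=2 acc=0xBA6 bytes_emitted=0
After char 2 ('o'=40): chars_in_quartet=3 acc=0x2E9A8 bytes_emitted=0
After char 3 ('7'=59): chars_in_quartet=4 acc=0xBA6A3B -> emit BA 6A 3B, reset; bytes_emitted=3
After char 4 ('J'=9): chars_in_quartet=1 acc=0x9 bytes_emitted=3
After char 5 ('y'=50): chars_in_quartet=2 acc=0x272 bytes_emitted=3
After char 6 ('C'=2): chars_in_quartet=3 acc=0x9C82 bytes_emitted=3
After char 7 ('X'=23): chars_in_quartet=4 acc=0x272097 -> emit 27 20 97, reset; bytes_emitted=6
After char 8 ('R'=17): chars_in_quartet=1 acc=0x11 bytes_emitted=6
After char 9 ('J'=9): chars_in_quartet=2 acc=0x449 bytes_emitted=6
After char 10 ('1'=53): chars_in_quartet=3 acc=0x11275 bytes_emitted=6
After char 11 ('8'=60): chars_in_quartet=4 acc=0x449D7C -> emit 44 9D 7C, reset; bytes_emitted=9

Answer: BA 6A 3B 27 20 97 44 9D 7C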